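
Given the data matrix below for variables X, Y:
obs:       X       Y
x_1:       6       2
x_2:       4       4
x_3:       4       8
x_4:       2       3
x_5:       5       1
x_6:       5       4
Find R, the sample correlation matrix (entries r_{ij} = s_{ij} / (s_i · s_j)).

Step 1 — column means:
  mean(X) = (6 + 4 + 4 + 2 + 5 + 5) / 6 = 26/6 = 4.3333
  mean(Y) = (2 + 4 + 8 + 3 + 1 + 4) / 6 = 22/6 = 3.6667

Step 2 — sample variances and covariances s[i,j] = (1/(n-1)) · Σ_k (x_{k,i} - mean_i) · (x_{k,j} - mean_j), with n-1 = 5:
  s[X,X] = ((1.6667)·(1.6667) + (-0.3333)·(-0.3333) + (-0.3333)·(-0.3333) + (-2.3333)·(-2.3333) + (0.6667)·(0.6667) + (0.6667)·(0.6667)) / 5 = 9.3333/5 = 1.8667
  s[X,Y] = ((1.6667)·(-1.6667) + (-0.3333)·(0.3333) + (-0.3333)·(4.3333) + (-2.3333)·(-0.6667) + (0.6667)·(-2.6667) + (0.6667)·(0.3333)) / 5 = -4.3333/5 = -0.8667
  s[Y,Y] = ((-1.6667)·(-1.6667) + (0.3333)·(0.3333) + (4.3333)·(4.3333) + (-0.6667)·(-0.6667) + (-2.6667)·(-2.6667) + (0.3333)·(0.3333)) / 5 = 29.3333/5 = 5.8667
  Sample standard deviations s_i = √(s[i,i]):
  s(X) = √(1.8667) = 1.3663
  s(Y) = √(5.8667) = 2.4221

Step 3 — r_{ij} = s_{ij} / (s_i · s_j):
  r[X,X] = 1 (diagonal).
  r[X,Y] = -0.8667 / (1.3663 · 2.4221) = -0.8667 / 3.3092 = -0.2619
  r[Y,Y] = 1 (diagonal).

R is symmetric with unit diagonal. Assembling:

R = [[1, -0.2619],
 [-0.2619, 1]]


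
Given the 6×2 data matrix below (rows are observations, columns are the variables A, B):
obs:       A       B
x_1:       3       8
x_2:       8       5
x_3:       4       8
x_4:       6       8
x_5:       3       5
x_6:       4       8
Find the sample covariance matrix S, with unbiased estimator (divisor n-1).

Step 1 — column means:
  mean(A) = (3 + 8 + 4 + 6 + 3 + 4) / 6 = 28/6 = 4.6667
  mean(B) = (8 + 5 + 8 + 8 + 5 + 8) / 6 = 42/6 = 7

Step 2 — sample covariance S[i,j] = (1/(n-1)) · Σ_k (x_{k,i} - mean_i) · (x_{k,j} - mean_j), with n-1 = 5.
  S[A,A] = ((-1.6667)·(-1.6667) + (3.3333)·(3.3333) + (-0.6667)·(-0.6667) + (1.3333)·(1.3333) + (-1.6667)·(-1.6667) + (-0.6667)·(-0.6667)) / 5 = 19.3333/5 = 3.8667
  S[A,B] = ((-1.6667)·(1) + (3.3333)·(-2) + (-0.6667)·(1) + (1.3333)·(1) + (-1.6667)·(-2) + (-0.6667)·(1)) / 5 = -5/5 = -1
  S[B,B] = ((1)·(1) + (-2)·(-2) + (1)·(1) + (1)·(1) + (-2)·(-2) + (1)·(1)) / 5 = 12/5 = 2.4

S is symmetric (S[j,i] = S[i,j]). Assembling:

S = [[3.8667, -1],
 [-1, 2.4]]


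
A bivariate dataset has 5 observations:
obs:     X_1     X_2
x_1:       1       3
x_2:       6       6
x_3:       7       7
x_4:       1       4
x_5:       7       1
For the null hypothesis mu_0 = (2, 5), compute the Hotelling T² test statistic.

Step 1 — sample mean vector:
  mean(X_1) = (1 + 6 + 7 + 1 + 7) / 5 = 22/5 = 4.4
  mean(X_2) = (3 + 6 + 7 + 4 + 1) / 5 = 21/5 = 4.2
  x̄ = (4.4, 4.2),  deviation x̄ - mu_0 = (4.4, 4.2) - (2, 5) = (2.4, -0.8).

Step 2 — sample covariance matrix, S[i,j] = (1/(n-1)) · Σ_k (x_{k,i} - mean_i) · (x_{k,j} - mean_j), divisor n-1 = 4:
  S[X_1,X_1] = ((-3.4)·(-3.4) + (1.6)·(1.6) + (2.6)·(2.6) + (-3.4)·(-3.4) + (2.6)·(2.6)) / 4 = 39.2/4 = 9.8
  S[X_1,X_2] = ((-3.4)·(-1.2) + (1.6)·(1.8) + (2.6)·(2.8) + (-3.4)·(-0.2) + (2.6)·(-3.2)) / 4 = 6.6/4 = 1.65
  S[X_2,X_2] = ((-1.2)·(-1.2) + (1.8)·(1.8) + (2.8)·(2.8) + (-0.2)·(-0.2) + (-3.2)·(-3.2)) / 4 = 22.8/4 = 5.7
  S = [[9.8, 1.65],
 [1.65, 5.7]].

Step 3 — invert S. det(S) = 9.8·5.7 - (1.65)² = 53.1375.
  S^{-1} = (1/det) · [[d, -b], [-b, a]] = [[0.1073, -0.0311],
 [-0.0311, 0.1844]].

Step 4 — quadratic form (x̄ - mu_0)^T · S^{-1} · (x̄ - mu_0):
  S^{-1} · (x̄ - mu_0) = (0.2823, -0.2221),
  (x̄ - mu_0)^T · [...] = (2.4)·(0.2823) + (-0.8)·(-0.2221) = 0.8551.

Step 5 — scale by n: T² = 5 · 0.8551 = 4.2757.

T² ≈ 4.2757


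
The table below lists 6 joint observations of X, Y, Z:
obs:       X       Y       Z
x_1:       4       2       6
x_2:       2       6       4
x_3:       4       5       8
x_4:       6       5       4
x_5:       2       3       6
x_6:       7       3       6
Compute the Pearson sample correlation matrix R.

Step 1 — column means:
  mean(X) = (4 + 2 + 4 + 6 + 2 + 7) / 6 = 25/6 = 4.1667
  mean(Y) = (2 + 6 + 5 + 5 + 3 + 3) / 6 = 24/6 = 4
  mean(Z) = (6 + 4 + 8 + 4 + 6 + 6) / 6 = 34/6 = 5.6667

Step 2 — sample variances and covariances s[i,j] = (1/(n-1)) · Σ_k (x_{k,i} - mean_i) · (x_{k,j} - mean_j), with n-1 = 5:
  s[X,X] = ((-0.1667)·(-0.1667) + (-2.1667)·(-2.1667) + (-0.1667)·(-0.1667) + (1.8333)·(1.8333) + (-2.1667)·(-2.1667) + (2.8333)·(2.8333)) / 5 = 20.8333/5 = 4.1667
  s[X,Y] = ((-0.1667)·(-2) + (-2.1667)·(2) + (-0.1667)·(1) + (1.8333)·(1) + (-2.1667)·(-1) + (2.8333)·(-1)) / 5 = -3/5 = -0.6
  s[X,Z] = ((-0.1667)·(0.3333) + (-2.1667)·(-1.6667) + (-0.1667)·(2.3333) + (1.8333)·(-1.6667) + (-2.1667)·(0.3333) + (2.8333)·(0.3333)) / 5 = 0.3333/5 = 0.0667
  s[Y,Y] = ((-2)·(-2) + (2)·(2) + (1)·(1) + (1)·(1) + (-1)·(-1) + (-1)·(-1)) / 5 = 12/5 = 2.4
  s[Y,Z] = ((-2)·(0.3333) + (2)·(-1.6667) + (1)·(2.3333) + (1)·(-1.6667) + (-1)·(0.3333) + (-1)·(0.3333)) / 5 = -4/5 = -0.8
  s[Z,Z] = ((0.3333)·(0.3333) + (-1.6667)·(-1.6667) + (2.3333)·(2.3333) + (-1.6667)·(-1.6667) + (0.3333)·(0.3333) + (0.3333)·(0.3333)) / 5 = 11.3333/5 = 2.2667
  Sample standard deviations s_i = √(s[i,i]):
  s(X) = √(4.1667) = 2.0412
  s(Y) = √(2.4) = 1.5492
  s(Z) = √(2.2667) = 1.5055

Step 3 — r_{ij} = s_{ij} / (s_i · s_j):
  r[X,X] = 1 (diagonal).
  r[X,Y] = -0.6 / (2.0412 · 1.5492) = -0.6 / 3.1623 = -0.1897
  r[X,Z] = 0.0667 / (2.0412 · 1.5055) = 0.0667 / 3.0732 = 0.0217
  r[Y,Y] = 1 (diagonal).
  r[Y,Z] = -0.8 / (1.5492 · 1.5055) = -0.8 / 2.3324 = -0.343
  r[Z,Z] = 1 (diagonal).

R is symmetric with unit diagonal. Assembling:

R = [[1, -0.1897, 0.0217],
 [-0.1897, 1, -0.343],
 [0.0217, -0.343, 1]]


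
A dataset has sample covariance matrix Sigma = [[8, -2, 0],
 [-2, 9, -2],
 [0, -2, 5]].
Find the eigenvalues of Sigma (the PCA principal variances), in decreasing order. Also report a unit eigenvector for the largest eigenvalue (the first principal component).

Step 1 — characteristic polynomial p(λ) = det(λI - Sigma) = λ³ - tr·λ² + c_1·λ - det, where tr = trace, c_1 = sum of the principal 2×2 minors, det = det(Sigma):
  tr = 8 + 9 + 5 = 22,
  c_1 = (8·9 - (-2)²) + (8·5 - (0)²) + (9·5 - (-2)²) = 68 + 40 + 41 = 149,
  det = 8·(9·5 - (-2)²) - (-2)·((-2)·5 - (-2)·(0)) + (0)·((-2)·(-2) - 9·(0)) = 8·(41) - (-2)·(-10) + (0)·(4) = 308.
  So p(λ) = λ³ - 22λ² + 149λ - 308.
Step 2 — look for an integer root (rational root theorem: any rational root is an integer divisor of 308). Testing λ = 4:
  p(4) = 64 - 352 + 596 - 308 = 0  ✓
  Dividing out (λ - 4): p(λ) = (λ - 4)(λ² - 18λ + 77).
Step 3 — remaining eigenvalues from the quadratic λ² - 18λ + 77 = 0:
  Δ = 18² - 4·77 = 324 - 308 = 16,  λ = (18 ± √16)/2 = (18 ± 4)/2 = 11 or 7.
  Sorted: λ_1 = 11,  λ_2 = 7,  λ_3 = 4  (check: sum = 22 = tr ✓).

Step 4 — unit eigenvector for λ_1 = 11: v spans the null space of (Sigma - λ_1 I), whose rows are
  r_1 = (-3, -2, 0),  r_2 = (-2, -2, -2),  r_3 = (0, -2, -6).
  v is orthogonal to every row, so take v ∝ r_1 × r_2 = ((-2)·(-2) - (0)·(-2), (0)·(-2) - (-3)·(-2), (-3)·(-2) - (-2)·(-2)) = (4, -6, 2).
  Rescale (divide by 2): u = (2, -3, 1).
  ||u|| = √((2)² + (-3)² + (1)²) = √(14) ≈ 3.7417,  v_1 = u/||u|| ≈ (0.5345, -0.8018, 0.2673) (||v_1|| = 1).

λ_1 = 11,  λ_2 = 7,  λ_3 = 4;  v_1 ≈ (0.5345, -0.8018, 0.2673)


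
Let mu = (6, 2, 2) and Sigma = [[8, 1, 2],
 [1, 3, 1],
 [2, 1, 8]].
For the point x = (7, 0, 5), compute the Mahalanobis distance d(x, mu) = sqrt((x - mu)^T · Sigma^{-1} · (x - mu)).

Step 1 — centre the observation: (x - mu) = (1, -2, 3).

Step 2 — invert Sigma (cofactor / det for 3×3, or solve directly):
  Sigma^{-1} = [[0.1369, -0.0357, -0.0298],
 [-0.0357, 0.3571, -0.0357],
 [-0.0298, -0.0357, 0.1369]].

Step 3 — form the quadratic (x - mu)^T · Sigma^{-1} · (x - mu):
  Sigma^{-1} · (x - mu) = (0.119, -0.8571, 0.4524).
  (x - mu)^T · [Sigma^{-1} · (x - mu)] = (1)·(0.119) + (-2)·(-0.8571) + (3)·(0.4524) = 3.1905.

Step 4 — take square root: d = √(3.1905) ≈ 1.7862.

d(x, mu) = √(3.1905) ≈ 1.7862


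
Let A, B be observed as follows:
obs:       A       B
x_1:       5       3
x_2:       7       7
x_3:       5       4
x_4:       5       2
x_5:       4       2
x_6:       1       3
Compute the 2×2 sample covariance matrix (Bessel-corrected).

Step 1 — column means:
  mean(A) = (5 + 7 + 5 + 5 + 4 + 1) / 6 = 27/6 = 4.5
  mean(B) = (3 + 7 + 4 + 2 + 2 + 3) / 6 = 21/6 = 3.5

Step 2 — sample covariance S[i,j] = (1/(n-1)) · Σ_k (x_{k,i} - mean_i) · (x_{k,j} - mean_j), with n-1 = 5.
  S[A,A] = ((0.5)·(0.5) + (2.5)·(2.5) + (0.5)·(0.5) + (0.5)·(0.5) + (-0.5)·(-0.5) + (-3.5)·(-3.5)) / 5 = 19.5/5 = 3.9
  S[A,B] = ((0.5)·(-0.5) + (2.5)·(3.5) + (0.5)·(0.5) + (0.5)·(-1.5) + (-0.5)·(-1.5) + (-3.5)·(-0.5)) / 5 = 10.5/5 = 2.1
  S[B,B] = ((-0.5)·(-0.5) + (3.5)·(3.5) + (0.5)·(0.5) + (-1.5)·(-1.5) + (-1.5)·(-1.5) + (-0.5)·(-0.5)) / 5 = 17.5/5 = 3.5

S is symmetric (S[j,i] = S[i,j]). Assembling:

S = [[3.9, 2.1],
 [2.1, 3.5]]


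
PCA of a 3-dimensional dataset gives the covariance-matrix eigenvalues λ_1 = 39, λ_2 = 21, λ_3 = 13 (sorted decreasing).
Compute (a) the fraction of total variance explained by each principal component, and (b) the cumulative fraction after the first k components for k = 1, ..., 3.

Step 1 — total variance = trace(Sigma) = Σ λ_i = 39 + 21 + 13 = 73.

Step 2 — fraction explained by component i = λ_i / Σ λ:
  PC1: 39/73 = 0.5342
  PC2: 21/73 = 0.2877
  PC3: 13/73 = 0.1781

Step 3 — cumulative fraction after k components = (λ_1 + ... + λ_k) / Σ λ:
  k = 1: 39/73 = 0.5342
  k = 2: (39 + 21)/73 = 60/73 = 0.8219
  k = 3: (39 + 21 + 13)/73 = 73/73 = 1

Summary (fraction, with percent):

explained: PC1 0.5342 (53.42%), PC2 0.2877 (28.77%), PC3 0.1781 (17.81%);  cumulative: 0.5342, 0.8219, 1


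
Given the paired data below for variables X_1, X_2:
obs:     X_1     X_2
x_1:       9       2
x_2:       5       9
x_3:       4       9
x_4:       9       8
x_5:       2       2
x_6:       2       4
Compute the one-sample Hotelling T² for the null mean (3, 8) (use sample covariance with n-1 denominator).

Step 1 — sample mean vector:
  mean(X_1) = (9 + 5 + 4 + 9 + 2 + 2) / 6 = 31/6 = 5.1667
  mean(X_2) = (2 + 9 + 9 + 8 + 2 + 4) / 6 = 34/6 = 5.6667
  x̄ = (5.1667, 5.6667),  deviation x̄ - mu_0 = (5.1667, 5.6667) - (3, 8) = (2.1667, -2.3333).

Step 2 — sample covariance matrix, S[i,j] = (1/(n-1)) · Σ_k (x_{k,i} - mean_i) · (x_{k,j} - mean_j), divisor n-1 = 5:
  S[X_1,X_1] = ((3.8333)·(3.8333) + (-0.1667)·(-0.1667) + (-1.1667)·(-1.1667) + (3.8333)·(3.8333) + (-3.1667)·(-3.1667) + (-3.1667)·(-3.1667)) / 5 = 50.8333/5 = 10.1667
  S[X_1,X_2] = ((3.8333)·(-3.6667) + (-0.1667)·(3.3333) + (-1.1667)·(3.3333) + (3.8333)·(2.3333) + (-3.1667)·(-3.6667) + (-3.1667)·(-1.6667)) / 5 = 7.3333/5 = 1.4667
  S[X_2,X_2] = ((-3.6667)·(-3.6667) + (3.3333)·(3.3333) + (3.3333)·(3.3333) + (2.3333)·(2.3333) + (-3.6667)·(-3.6667) + (-1.6667)·(-1.6667)) / 5 = 57.3333/5 = 11.4667
  S = [[10.1667, 1.4667],
 [1.4667, 11.4667]].

Step 3 — invert S. det(S) = 10.1667·11.4667 - (1.4667)² = 114.4267.
  S^{-1} = (1/det) · [[d, -b], [-b, a]] = [[0.1002, -0.0128],
 [-0.0128, 0.0888]].

Step 4 — quadratic form (x̄ - mu_0)^T · S^{-1} · (x̄ - mu_0):
  S^{-1} · (x̄ - mu_0) = (0.247, -0.2351),
  (x̄ - mu_0)^T · [...] = (2.1667)·(0.247) + (-2.3333)·(-0.2351) = 1.0838.

Step 5 — scale by n: T² = 6 · 1.0838 = 6.5026.

T² ≈ 6.5026


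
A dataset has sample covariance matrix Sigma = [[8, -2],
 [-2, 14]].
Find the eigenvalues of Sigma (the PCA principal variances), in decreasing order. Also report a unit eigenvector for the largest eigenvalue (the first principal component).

Step 1 — characteristic polynomial of 2×2 Sigma:
  det(Sigma - λI) = λ² - trace · λ + det = 0.
  trace = 8 + 14 = 22, det = 8·14 - (-2)² = 108.
Step 2 — discriminant:
  Δ = trace² - 4·det = 484 - 432 = 52.
Step 3 — eigenvalues:
  λ = (trace ± √Δ)/2 = (22 ± 7.2111)/2,
  λ_1 = 14.6056,  λ_2 = 7.3944.

Step 4 — unit eigenvector for λ_1: solve (Sigma - λ_1 I)v = 0. First row:
  (8 - 14.6056)·v_x + (-2)·v_y = 0, i.e. (-6.6056)·v_x + (-2)·v_y = 0,
  so v ∝ (b, λ_1 - a) = (-2, 6.6056); multiply by -1 so the first entry is positive: u = (2, -6.6056).
  ||u|| = √((2)² + (-6.6056)²) = √(47.6333) ≈ 6.9017,
  v_1 = u/||u|| ≈ (0.2898, -0.9571) (||v_1|| = 1).

λ_1 = 14.6056,  λ_2 = 7.3944;  v_1 ≈ (0.2898, -0.9571)


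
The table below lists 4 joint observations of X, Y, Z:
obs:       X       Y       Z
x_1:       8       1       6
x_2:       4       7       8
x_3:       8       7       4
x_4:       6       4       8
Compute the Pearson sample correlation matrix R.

Step 1 — column means:
  mean(X) = (8 + 4 + 8 + 6) / 4 = 26/4 = 6.5
  mean(Y) = (1 + 7 + 7 + 4) / 4 = 19/4 = 4.75
  mean(Z) = (6 + 8 + 4 + 8) / 4 = 26/4 = 6.5

Step 2 — sample variances and covariances s[i,j] = (1/(n-1)) · Σ_k (x_{k,i} - mean_i) · (x_{k,j} - mean_j), with n-1 = 3:
  s[X,X] = ((1.5)·(1.5) + (-2.5)·(-2.5) + (1.5)·(1.5) + (-0.5)·(-0.5)) / 3 = 11/3 = 3.6667
  s[X,Y] = ((1.5)·(-3.75) + (-2.5)·(2.25) + (1.5)·(2.25) + (-0.5)·(-0.75)) / 3 = -7.5/3 = -2.5
  s[X,Z] = ((1.5)·(-0.5) + (-2.5)·(1.5) + (1.5)·(-2.5) + (-0.5)·(1.5)) / 3 = -9/3 = -3
  s[Y,Y] = ((-3.75)·(-3.75) + (2.25)·(2.25) + (2.25)·(2.25) + (-0.75)·(-0.75)) / 3 = 24.75/3 = 8.25
  s[Y,Z] = ((-3.75)·(-0.5) + (2.25)·(1.5) + (2.25)·(-2.5) + (-0.75)·(1.5)) / 3 = -1.5/3 = -0.5
  s[Z,Z] = ((-0.5)·(-0.5) + (1.5)·(1.5) + (-2.5)·(-2.5) + (1.5)·(1.5)) / 3 = 11/3 = 3.6667
  Sample standard deviations s_i = √(s[i,i]):
  s(X) = √(3.6667) = 1.9149
  s(Y) = √(8.25) = 2.8723
  s(Z) = √(3.6667) = 1.9149

Step 3 — r_{ij} = s_{ij} / (s_i · s_j):
  r[X,X] = 1 (diagonal).
  r[X,Y] = -2.5 / (1.9149 · 2.8723) = -2.5 / 5.5 = -0.4545
  r[X,Z] = -3 / (1.9149 · 1.9149) = -3 / 3.6667 = -0.8182
  r[Y,Y] = 1 (diagonal).
  r[Y,Z] = -0.5 / (2.8723 · 1.9149) = -0.5 / 5.5 = -0.0909
  r[Z,Z] = 1 (diagonal).

R is symmetric with unit diagonal. Assembling:

R = [[1, -0.4545, -0.8182],
 [-0.4545, 1, -0.0909],
 [-0.8182, -0.0909, 1]]


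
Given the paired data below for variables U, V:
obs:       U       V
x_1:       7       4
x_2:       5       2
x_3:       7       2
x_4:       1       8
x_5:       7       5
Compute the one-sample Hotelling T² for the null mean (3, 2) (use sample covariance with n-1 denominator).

Step 1 — sample mean vector:
  mean(U) = (7 + 5 + 7 + 1 + 7) / 5 = 27/5 = 5.4
  mean(V) = (4 + 2 + 2 + 8 + 5) / 5 = 21/5 = 4.2
  x̄ = (5.4, 4.2),  deviation x̄ - mu_0 = (5.4, 4.2) - (3, 2) = (2.4, 2.2).

Step 2 — sample covariance matrix, S[i,j] = (1/(n-1)) · Σ_k (x_{k,i} - mean_i) · (x_{k,j} - mean_j), divisor n-1 = 4:
  S[U,U] = ((1.6)·(1.6) + (-0.4)·(-0.4) + (1.6)·(1.6) + (-4.4)·(-4.4) + (1.6)·(1.6)) / 4 = 27.2/4 = 6.8
  S[U,V] = ((1.6)·(-0.2) + (-0.4)·(-2.2) + (1.6)·(-2.2) + (-4.4)·(3.8) + (1.6)·(0.8)) / 4 = -18.4/4 = -4.6
  S[V,V] = ((-0.2)·(-0.2) + (-2.2)·(-2.2) + (-2.2)·(-2.2) + (3.8)·(3.8) + (0.8)·(0.8)) / 4 = 24.8/4 = 6.2
  S = [[6.8, -4.6],
 [-4.6, 6.2]].

Step 3 — invert S. det(S) = 6.8·6.2 - (-4.6)² = 21.
  S^{-1} = (1/det) · [[d, -b], [-b, a]] = [[0.2952, 0.219],
 [0.219, 0.3238]].

Step 4 — quadratic form (x̄ - mu_0)^T · S^{-1} · (x̄ - mu_0):
  S^{-1} · (x̄ - mu_0) = (1.1905, 1.2381),
  (x̄ - mu_0)^T · [...] = (2.4)·(1.1905) + (2.2)·(1.2381) = 5.581.

Step 5 — scale by n: T² = 5 · 5.581 = 27.9048.

T² ≈ 27.9048


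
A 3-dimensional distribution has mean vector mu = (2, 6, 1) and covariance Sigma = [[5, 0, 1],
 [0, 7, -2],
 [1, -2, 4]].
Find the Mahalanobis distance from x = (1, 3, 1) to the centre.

Step 1 — centre the observation: (x - mu) = (-1, -3, 0).

Step 2 — invert Sigma (cofactor / det for 3×3, or solve directly):
  Sigma^{-1} = [[0.2124, -0.0177, -0.0619],
 [-0.0177, 0.1681, 0.0885],
 [-0.0619, 0.0885, 0.3097]].

Step 3 — form the quadratic (x - mu)^T · Sigma^{-1} · (x - mu):
  Sigma^{-1} · (x - mu) = (-0.1593, -0.4867, -0.2035).
  (x - mu)^T · [Sigma^{-1} · (x - mu)] = (-1)·(-0.1593) + (-3)·(-0.4867) + (0)·(-0.2035) = 1.6195.

Step 4 — take square root: d = √(1.6195) ≈ 1.2726.

d(x, mu) = √(1.6195) ≈ 1.2726


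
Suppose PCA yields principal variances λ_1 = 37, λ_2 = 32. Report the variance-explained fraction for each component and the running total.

Step 1 — total variance = trace(Sigma) = Σ λ_i = 37 + 32 = 69.

Step 2 — fraction explained by component i = λ_i / Σ λ:
  PC1: 37/69 = 0.5362
  PC2: 32/69 = 0.4638

Step 3 — cumulative fraction after k components = (λ_1 + ... + λ_k) / Σ λ:
  k = 1: 37/69 = 0.5362
  k = 2: (37 + 32)/69 = 69/69 = 1

Summary (fraction, with percent):

explained: PC1 0.5362 (53.62%), PC2 0.4638 (46.38%);  cumulative: 0.5362, 1


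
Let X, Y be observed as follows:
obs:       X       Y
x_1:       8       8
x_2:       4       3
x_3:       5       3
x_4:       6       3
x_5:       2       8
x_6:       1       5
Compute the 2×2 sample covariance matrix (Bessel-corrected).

Step 1 — column means:
  mean(X) = (8 + 4 + 5 + 6 + 2 + 1) / 6 = 26/6 = 4.3333
  mean(Y) = (8 + 3 + 3 + 3 + 8 + 5) / 6 = 30/6 = 5

Step 2 — sample covariance S[i,j] = (1/(n-1)) · Σ_k (x_{k,i} - mean_i) · (x_{k,j} - mean_j), with n-1 = 5.
  S[X,X] = ((3.6667)·(3.6667) + (-0.3333)·(-0.3333) + (0.6667)·(0.6667) + (1.6667)·(1.6667) + (-2.3333)·(-2.3333) + (-3.3333)·(-3.3333)) / 5 = 33.3333/5 = 6.6667
  S[X,Y] = ((3.6667)·(3) + (-0.3333)·(-2) + (0.6667)·(-2) + (1.6667)·(-2) + (-2.3333)·(3) + (-3.3333)·(0)) / 5 = 0/5 = 0
  S[Y,Y] = ((3)·(3) + (-2)·(-2) + (-2)·(-2) + (-2)·(-2) + (3)·(3) + (0)·(0)) / 5 = 30/5 = 6

S is symmetric (S[j,i] = S[i,j]). Assembling:

S = [[6.6667, 0],
 [0, 6]]


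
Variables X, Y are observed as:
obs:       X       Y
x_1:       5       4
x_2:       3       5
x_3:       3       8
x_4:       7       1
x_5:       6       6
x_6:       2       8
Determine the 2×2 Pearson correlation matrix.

Step 1 — column means:
  mean(X) = (5 + 3 + 3 + 7 + 6 + 2) / 6 = 26/6 = 4.3333
  mean(Y) = (4 + 5 + 8 + 1 + 6 + 8) / 6 = 32/6 = 5.3333

Step 2 — sample variances and covariances s[i,j] = (1/(n-1)) · Σ_k (x_{k,i} - mean_i) · (x_{k,j} - mean_j), with n-1 = 5:
  s[X,X] = ((0.6667)·(0.6667) + (-1.3333)·(-1.3333) + (-1.3333)·(-1.3333) + (2.6667)·(2.6667) + (1.6667)·(1.6667) + (-2.3333)·(-2.3333)) / 5 = 19.3333/5 = 3.8667
  s[X,Y] = ((0.6667)·(-1.3333) + (-1.3333)·(-0.3333) + (-1.3333)·(2.6667) + (2.6667)·(-4.3333) + (1.6667)·(0.6667) + (-2.3333)·(2.6667)) / 5 = -20.6667/5 = -4.1333
  s[Y,Y] = ((-1.3333)·(-1.3333) + (-0.3333)·(-0.3333) + (2.6667)·(2.6667) + (-4.3333)·(-4.3333) + (0.6667)·(0.6667) + (2.6667)·(2.6667)) / 5 = 35.3333/5 = 7.0667
  Sample standard deviations s_i = √(s[i,i]):
  s(X) = √(3.8667) = 1.9664
  s(Y) = √(7.0667) = 2.6583

Step 3 — r_{ij} = s_{ij} / (s_i · s_j):
  r[X,X] = 1 (diagonal).
  r[X,Y] = -4.1333 / (1.9664 · 2.6583) = -4.1333 / 5.2273 = -0.7907
  r[Y,Y] = 1 (diagonal).

R is symmetric with unit diagonal. Assembling:

R = [[1, -0.7907],
 [-0.7907, 1]]


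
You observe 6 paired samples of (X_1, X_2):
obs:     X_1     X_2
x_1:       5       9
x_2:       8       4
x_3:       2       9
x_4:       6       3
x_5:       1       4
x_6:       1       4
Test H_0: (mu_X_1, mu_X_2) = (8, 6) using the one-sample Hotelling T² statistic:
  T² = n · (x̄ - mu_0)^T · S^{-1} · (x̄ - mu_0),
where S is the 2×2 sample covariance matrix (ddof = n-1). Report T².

Step 1 — sample mean vector:
  mean(X_1) = (5 + 8 + 2 + 6 + 1 + 1) / 6 = 23/6 = 3.8333
  mean(X_2) = (9 + 4 + 9 + 3 + 4 + 4) / 6 = 33/6 = 5.5
  x̄ = (3.8333, 5.5),  deviation x̄ - mu_0 = (3.8333, 5.5) - (8, 6) = (-4.1667, -0.5).

Step 2 — sample covariance matrix, S[i,j] = (1/(n-1)) · Σ_k (x_{k,i} - mean_i) · (x_{k,j} - mean_j), divisor n-1 = 5:
  S[X_1,X_1] = ((1.1667)·(1.1667) + (4.1667)·(4.1667) + (-1.8333)·(-1.8333) + (2.1667)·(2.1667) + (-2.8333)·(-2.8333) + (-2.8333)·(-2.8333)) / 5 = 42.8333/5 = 8.5667
  S[X_1,X_2] = ((1.1667)·(3.5) + (4.1667)·(-1.5) + (-1.8333)·(3.5) + (2.1667)·(-2.5) + (-2.8333)·(-1.5) + (-2.8333)·(-1.5)) / 5 = -5.5/5 = -1.1
  S[X_2,X_2] = ((3.5)·(3.5) + (-1.5)·(-1.5) + (3.5)·(3.5) + (-2.5)·(-2.5) + (-1.5)·(-1.5) + (-1.5)·(-1.5)) / 5 = 37.5/5 = 7.5
  S = [[8.5667, -1.1],
 [-1.1, 7.5]].

Step 3 — invert S. det(S) = 8.5667·7.5 - (-1.1)² = 63.04.
  S^{-1} = (1/det) · [[d, -b], [-b, a]] = [[0.119, 0.0174],
 [0.0174, 0.1359]].

Step 4 — quadratic form (x̄ - mu_0)^T · S^{-1} · (x̄ - mu_0):
  S^{-1} · (x̄ - mu_0) = (-0.5044, -0.1407),
  (x̄ - mu_0)^T · [...] = (-4.1667)·(-0.5044) + (-0.5)·(-0.1407) = 2.1722.

Step 5 — scale by n: T² = 6 · 2.1722 = 13.033.

T² ≈ 13.033


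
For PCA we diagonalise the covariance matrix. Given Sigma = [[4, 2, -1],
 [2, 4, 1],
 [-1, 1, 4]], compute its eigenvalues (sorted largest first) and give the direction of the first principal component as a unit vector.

Step 1 — characteristic polynomial p(λ) = det(λI - Sigma) = λ³ - tr·λ² + c_1·λ - det, where tr = trace, c_1 = sum of the principal 2×2 minors, det = det(Sigma):
  tr = 4 + 4 + 4 = 12,
  c_1 = (4·4 - (2)²) + (4·4 - (-1)²) + (4·4 - (1)²) = 12 + 15 + 15 = 42,
  det = 4·(4·4 - (1)²) - (2)·((2)·4 - (1)·(-1)) + (-1)·((2)·(1) - 4·(-1)) = 4·(15) - (2)·(9) + (-1)·(6) = 36.
  So p(λ) = λ³ - 12λ² + 42λ - 36.
Step 2 — look for an integer root (rational root theorem: any rational root is an integer divisor of 36). Testing λ = 6:
  p(6) = 216 - 432 + 252 - 36 = 0  ✓
  Dividing out (λ - 6): p(λ) = (λ - 6)(λ² - 6λ + 6).
Step 3 — remaining eigenvalues from the quadratic λ² - 6λ + 6 = 0:
  Δ = 6² - 4·6 = 36 - 24 = 12,  λ = (6 ± √12)/2 = (6 ± 3.4641)/2 ≈ 4.7321 or 1.2679.
  Sorted: λ_1 = 6,  λ_2 = 4.7321,  λ_3 = 1.2679  (check: sum = 12 = tr ✓).

Step 4 — unit eigenvector for λ_1 = 6: v spans the null space of (Sigma - λ_1 I), whose rows are
  r_1 = (-2, 2, -1),  r_2 = (2, -2, 1),  r_3 = (-1, 1, -2).
  v is orthogonal to every row, so take v ∝ r_1 × r_3 = ((2)·(-2) - (-1)·(1), (-1)·(-1) - (-2)·(-2), (-2)·(1) - (2)·(-1)) = (-3, -3, 0).
  Rescale (divide by 3; multiply by -1 so the first nonzero entry is positive): u = (1, 1, 0).
  ||u|| = √((1)² + (1)² + (0)²) = √(2) ≈ 1.4142,  v_1 = u/||u|| ≈ (0.7071, 0.7071, 0) (||v_1|| = 1).

λ_1 = 6,  λ_2 = 4.7321,  λ_3 = 1.2679;  v_1 ≈ (0.7071, 0.7071, 0)


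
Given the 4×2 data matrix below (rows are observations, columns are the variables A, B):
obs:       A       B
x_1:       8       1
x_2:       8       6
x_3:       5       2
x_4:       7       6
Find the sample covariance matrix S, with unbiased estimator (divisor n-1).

Step 1 — column means:
  mean(A) = (8 + 8 + 5 + 7) / 4 = 28/4 = 7
  mean(B) = (1 + 6 + 2 + 6) / 4 = 15/4 = 3.75

Step 2 — sample covariance S[i,j] = (1/(n-1)) · Σ_k (x_{k,i} - mean_i) · (x_{k,j} - mean_j), with n-1 = 3.
  S[A,A] = ((1)·(1) + (1)·(1) + (-2)·(-2) + (0)·(0)) / 3 = 6/3 = 2
  S[A,B] = ((1)·(-2.75) + (1)·(2.25) + (-2)·(-1.75) + (0)·(2.25)) / 3 = 3/3 = 1
  S[B,B] = ((-2.75)·(-2.75) + (2.25)·(2.25) + (-1.75)·(-1.75) + (2.25)·(2.25)) / 3 = 20.75/3 = 6.9167

S is symmetric (S[j,i] = S[i,j]). Assembling:

S = [[2, 1],
 [1, 6.9167]]


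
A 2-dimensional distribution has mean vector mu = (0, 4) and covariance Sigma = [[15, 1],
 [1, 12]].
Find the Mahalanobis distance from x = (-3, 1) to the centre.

Step 1 — centre the observation: (x - mu) = (-3, -3).

Step 2 — invert Sigma. det(Sigma) = 15·12 - (1)² = 179.
  Sigma^{-1} = (1/det) · [[d, -b], [-b, a]] = [[0.067, -0.0056],
 [-0.0056, 0.0838]].

Step 3 — form the quadratic (x - mu)^T · Sigma^{-1} · (x - mu):
  Sigma^{-1} · (x - mu) = (-0.1844, -0.2346).
  (x - mu)^T · [Sigma^{-1} · (x - mu)] = (-3)·(-0.1844) + (-3)·(-0.2346) = 1.257.

Step 4 — take square root: d = √(1.257) ≈ 1.1212.

d(x, mu) = √(1.257) ≈ 1.1212


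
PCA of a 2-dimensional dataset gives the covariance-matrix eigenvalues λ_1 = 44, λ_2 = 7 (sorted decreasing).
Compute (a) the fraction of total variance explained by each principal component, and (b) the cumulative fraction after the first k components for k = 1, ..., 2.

Step 1 — total variance = trace(Sigma) = Σ λ_i = 44 + 7 = 51.

Step 2 — fraction explained by component i = λ_i / Σ λ:
  PC1: 44/51 = 0.8627
  PC2: 7/51 = 0.1373

Step 3 — cumulative fraction after k components = (λ_1 + ... + λ_k) / Σ λ:
  k = 1: 44/51 = 0.8627
  k = 2: (44 + 7)/51 = 51/51 = 1

Summary (fraction, with percent):

explained: PC1 0.8627 (86.27%), PC2 0.1373 (13.73%);  cumulative: 0.8627, 1


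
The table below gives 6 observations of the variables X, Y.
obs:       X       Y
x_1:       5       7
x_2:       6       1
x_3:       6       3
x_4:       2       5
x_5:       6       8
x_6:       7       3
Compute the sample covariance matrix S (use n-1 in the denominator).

Step 1 — column means:
  mean(X) = (5 + 6 + 6 + 2 + 6 + 7) / 6 = 32/6 = 5.3333
  mean(Y) = (7 + 1 + 3 + 5 + 8 + 3) / 6 = 27/6 = 4.5

Step 2 — sample covariance S[i,j] = (1/(n-1)) · Σ_k (x_{k,i} - mean_i) · (x_{k,j} - mean_j), with n-1 = 5.
  S[X,X] = ((-0.3333)·(-0.3333) + (0.6667)·(0.6667) + (0.6667)·(0.6667) + (-3.3333)·(-3.3333) + (0.6667)·(0.6667) + (1.6667)·(1.6667)) / 5 = 15.3333/5 = 3.0667
  S[X,Y] = ((-0.3333)·(2.5) + (0.6667)·(-3.5) + (0.6667)·(-1.5) + (-3.3333)·(0.5) + (0.6667)·(3.5) + (1.6667)·(-1.5)) / 5 = -6/5 = -1.2
  S[Y,Y] = ((2.5)·(2.5) + (-3.5)·(-3.5) + (-1.5)·(-1.5) + (0.5)·(0.5) + (3.5)·(3.5) + (-1.5)·(-1.5)) / 5 = 35.5/5 = 7.1

S is symmetric (S[j,i] = S[i,j]). Assembling:

S = [[3.0667, -1.2],
 [-1.2, 7.1]]


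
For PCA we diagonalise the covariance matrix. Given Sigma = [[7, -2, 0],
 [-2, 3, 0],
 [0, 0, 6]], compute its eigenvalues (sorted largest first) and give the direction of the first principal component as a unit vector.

Step 1 — characteristic polynomial p(λ) = det(λI - Sigma) = λ³ - tr·λ² + c_1·λ - det, where tr = trace, c_1 = sum of the principal 2×2 minors, det = det(Sigma):
  tr = 7 + 3 + 6 = 16,
  c_1 = (7·3 - (-2)²) + (7·6 - (0)²) + (3·6 - (0)²) = 17 + 42 + 18 = 77,
  det = 7·(3·6 - (0)²) - (-2)·((-2)·6 - (0)·(0)) + (0)·((-2)·(0) - 3·(0)) = 7·(18) - (-2)·(-12) + (0)·(0) = 102.
  So p(λ) = λ³ - 16λ² + 77λ - 102.
Step 2 — look for an integer root (rational root theorem: any rational root is an integer divisor of 102). Testing λ = 6:
  p(6) = 216 - 576 + 462 - 102 = 0  ✓
  Dividing out (λ - 6): p(λ) = (λ - 6)(λ² - 10λ + 17).
Step 3 — remaining eigenvalues from the quadratic λ² - 10λ + 17 = 0:
  Δ = 10² - 4·17 = 100 - 68 = 32,  λ = (10 ± √32)/2 = (10 ± 5.6569)/2 ≈ 7.8284 or 2.1716.
  Sorted: λ_1 = 7.8284,  λ_2 = 6,  λ_3 = 2.1716  (check: sum = 16 = tr ✓).

Step 4 — unit eigenvector for λ_1 ≈ 7.8284: v spans the null space of (Sigma - λ_1 I), whose rows are
  r_1 = (-0.8284, -2, 0),  r_2 = (-2, -4.8284, 0),  r_3 = (0, 0, -1.8284).
  v is orthogonal to every row, so take v ∝ r_1 × r_3 = ((-2)·(-1.8284) - (0)·(0), (0)·(0) - (-0.8284)·(-1.8284), (-0.8284)·(0) - (-2)·(0)) ≈ (3.6569, -1.5147, 0).
  Let u = (3.6569, -1.5147, 0).
  ||u|| = √((3.6569)² + (-1.5147)² + (0)²) = √(15.667) ≈ 3.9582,  v_1 = u/||u|| ≈ (0.9239, -0.3827, 0) (||v_1|| = 1).

λ_1 = 7.8284,  λ_2 = 6,  λ_3 = 2.1716;  v_1 ≈ (0.9239, -0.3827, 0)


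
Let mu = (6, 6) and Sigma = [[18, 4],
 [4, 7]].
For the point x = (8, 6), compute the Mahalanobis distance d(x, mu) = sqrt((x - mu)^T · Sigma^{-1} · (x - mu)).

Step 1 — centre the observation: (x - mu) = (2, 0).

Step 2 — invert Sigma. det(Sigma) = 18·7 - (4)² = 110.
  Sigma^{-1} = (1/det) · [[d, -b], [-b, a]] = [[0.0636, -0.0364],
 [-0.0364, 0.1636]].

Step 3 — form the quadratic (x - mu)^T · Sigma^{-1} · (x - mu):
  Sigma^{-1} · (x - mu) = (0.1273, -0.0727).
  (x - mu)^T · [Sigma^{-1} · (x - mu)] = (2)·(0.1273) + (0)·(-0.0727) = 0.2545.

Step 4 — take square root: d = √(0.2545) ≈ 0.5045.

d(x, mu) = √(0.2545) ≈ 0.5045


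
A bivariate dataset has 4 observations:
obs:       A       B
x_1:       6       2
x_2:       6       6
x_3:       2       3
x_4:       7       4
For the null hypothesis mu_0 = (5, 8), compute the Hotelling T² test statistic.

Step 1 — sample mean vector:
  mean(A) = (6 + 6 + 2 + 7) / 4 = 21/4 = 5.25
  mean(B) = (2 + 6 + 3 + 4) / 4 = 15/4 = 3.75
  x̄ = (5.25, 3.75),  deviation x̄ - mu_0 = (5.25, 3.75) - (5, 8) = (0.25, -4.25).

Step 2 — sample covariance matrix, S[i,j] = (1/(n-1)) · Σ_k (x_{k,i} - mean_i) · (x_{k,j} - mean_j), divisor n-1 = 3:
  S[A,A] = ((0.75)·(0.75) + (0.75)·(0.75) + (-3.25)·(-3.25) + (1.75)·(1.75)) / 3 = 14.75/3 = 4.9167
  S[A,B] = ((0.75)·(-1.75) + (0.75)·(2.25) + (-3.25)·(-0.75) + (1.75)·(0.25)) / 3 = 3.25/3 = 1.0833
  S[B,B] = ((-1.75)·(-1.75) + (2.25)·(2.25) + (-0.75)·(-0.75) + (0.25)·(0.25)) / 3 = 8.75/3 = 2.9167
  S = [[4.9167, 1.0833],
 [1.0833, 2.9167]].

Step 3 — invert S. det(S) = 4.9167·2.9167 - (1.0833)² = 13.1667.
  S^{-1} = (1/det) · [[d, -b], [-b, a]] = [[0.2215, -0.0823],
 [-0.0823, 0.3734]].

Step 4 — quadratic form (x̄ - mu_0)^T · S^{-1} · (x̄ - mu_0):
  S^{-1} · (x̄ - mu_0) = (0.4051, -1.6076),
  (x̄ - mu_0)^T · [...] = (0.25)·(0.4051) + (-4.25)·(-1.6076) = 6.9335.

Step 5 — scale by n: T² = 4 · 6.9335 = 27.7342.

T² ≈ 27.7342


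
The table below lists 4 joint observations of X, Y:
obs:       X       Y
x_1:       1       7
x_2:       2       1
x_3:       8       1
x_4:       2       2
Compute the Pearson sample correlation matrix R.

Step 1 — column means:
  mean(X) = (1 + 2 + 8 + 2) / 4 = 13/4 = 3.25
  mean(Y) = (7 + 1 + 1 + 2) / 4 = 11/4 = 2.75

Step 2 — sample variances and covariances s[i,j] = (1/(n-1)) · Σ_k (x_{k,i} - mean_i) · (x_{k,j} - mean_j), with n-1 = 3:
  s[X,X] = ((-2.25)·(-2.25) + (-1.25)·(-1.25) + (4.75)·(4.75) + (-1.25)·(-1.25)) / 3 = 30.75/3 = 10.25
  s[X,Y] = ((-2.25)·(4.25) + (-1.25)·(-1.75) + (4.75)·(-1.75) + (-1.25)·(-0.75)) / 3 = -14.75/3 = -4.9167
  s[Y,Y] = ((4.25)·(4.25) + (-1.75)·(-1.75) + (-1.75)·(-1.75) + (-0.75)·(-0.75)) / 3 = 24.75/3 = 8.25
  Sample standard deviations s_i = √(s[i,i]):
  s(X) = √(10.25) = 3.2016
  s(Y) = √(8.25) = 2.8723

Step 3 — r_{ij} = s_{ij} / (s_i · s_j):
  r[X,X] = 1 (diagonal).
  r[X,Y] = -4.9167 / (3.2016 · 2.8723) = -4.9167 / 9.1958 = -0.5347
  r[Y,Y] = 1 (diagonal).

R is symmetric with unit diagonal. Assembling:

R = [[1, -0.5347],
 [-0.5347, 1]]


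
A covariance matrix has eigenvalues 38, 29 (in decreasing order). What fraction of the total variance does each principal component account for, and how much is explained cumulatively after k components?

Step 1 — total variance = trace(Sigma) = Σ λ_i = 38 + 29 = 67.

Step 2 — fraction explained by component i = λ_i / Σ λ:
  PC1: 38/67 = 0.5672
  PC2: 29/67 = 0.4328

Step 3 — cumulative fraction after k components = (λ_1 + ... + λ_k) / Σ λ:
  k = 1: 38/67 = 0.5672
  k = 2: (38 + 29)/67 = 67/67 = 1

Summary (fraction, with percent):

explained: PC1 0.5672 (56.72%), PC2 0.4328 (43.28%);  cumulative: 0.5672, 1


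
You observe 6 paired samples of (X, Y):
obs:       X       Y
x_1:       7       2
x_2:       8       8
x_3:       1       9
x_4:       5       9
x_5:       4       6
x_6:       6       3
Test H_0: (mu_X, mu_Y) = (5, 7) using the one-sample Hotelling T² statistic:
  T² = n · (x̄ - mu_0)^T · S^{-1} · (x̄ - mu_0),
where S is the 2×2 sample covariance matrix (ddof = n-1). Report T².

Step 1 — sample mean vector:
  mean(X) = (7 + 8 + 1 + 5 + 4 + 6) / 6 = 31/6 = 5.1667
  mean(Y) = (2 + 8 + 9 + 9 + 6 + 3) / 6 = 37/6 = 6.1667
  x̄ = (5.1667, 6.1667),  deviation x̄ - mu_0 = (5.1667, 6.1667) - (5, 7) = (0.1667, -0.8333).

Step 2 — sample covariance matrix, S[i,j] = (1/(n-1)) · Σ_k (x_{k,i} - mean_i) · (x_{k,j} - mean_j), divisor n-1 = 5:
  S[X,X] = ((1.8333)·(1.8333) + (2.8333)·(2.8333) + (-4.1667)·(-4.1667) + (-0.1667)·(-0.1667) + (-1.1667)·(-1.1667) + (0.8333)·(0.8333)) / 5 = 30.8333/5 = 6.1667
  S[X,Y] = ((1.8333)·(-4.1667) + (2.8333)·(1.8333) + (-4.1667)·(2.8333) + (-0.1667)·(2.8333) + (-1.1667)·(-0.1667) + (0.8333)·(-3.1667)) / 5 = -17.1667/5 = -3.4333
  S[Y,Y] = ((-4.1667)·(-4.1667) + (1.8333)·(1.8333) + (2.8333)·(2.8333) + (2.8333)·(2.8333) + (-0.1667)·(-0.1667) + (-3.1667)·(-3.1667)) / 5 = 46.8333/5 = 9.3667
  S = [[6.1667, -3.4333],
 [-3.4333, 9.3667]].

Step 3 — invert S. det(S) = 6.1667·9.3667 - (-3.4333)² = 45.9733.
  S^{-1} = (1/det) · [[d, -b], [-b, a]] = [[0.2037, 0.0747],
 [0.0747, 0.1341]].

Step 4 — quadratic form (x̄ - mu_0)^T · S^{-1} · (x̄ - mu_0):
  S^{-1} · (x̄ - mu_0) = (-0.0283, -0.0993),
  (x̄ - mu_0)^T · [...] = (0.1667)·(-0.0283) + (-0.8333)·(-0.0993) = 0.0781.

Step 5 — scale by n: T² = 6 · 0.0781 = 0.4684.

T² ≈ 0.4684


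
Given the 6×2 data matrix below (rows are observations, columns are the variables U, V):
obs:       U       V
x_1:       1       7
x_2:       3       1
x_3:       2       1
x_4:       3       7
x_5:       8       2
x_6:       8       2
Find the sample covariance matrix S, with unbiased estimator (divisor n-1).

Step 1 — column means:
  mean(U) = (1 + 3 + 2 + 3 + 8 + 8) / 6 = 25/6 = 4.1667
  mean(V) = (7 + 1 + 1 + 7 + 2 + 2) / 6 = 20/6 = 3.3333

Step 2 — sample covariance S[i,j] = (1/(n-1)) · Σ_k (x_{k,i} - mean_i) · (x_{k,j} - mean_j), with n-1 = 5.
  S[U,U] = ((-3.1667)·(-3.1667) + (-1.1667)·(-1.1667) + (-2.1667)·(-2.1667) + (-1.1667)·(-1.1667) + (3.8333)·(3.8333) + (3.8333)·(3.8333)) / 5 = 46.8333/5 = 9.3667
  S[U,V] = ((-3.1667)·(3.6667) + (-1.1667)·(-2.3333) + (-2.1667)·(-2.3333) + (-1.1667)·(3.6667) + (3.8333)·(-1.3333) + (3.8333)·(-1.3333)) / 5 = -18.3333/5 = -3.6667
  S[V,V] = ((3.6667)·(3.6667) + (-2.3333)·(-2.3333) + (-2.3333)·(-2.3333) + (3.6667)·(3.6667) + (-1.3333)·(-1.3333) + (-1.3333)·(-1.3333)) / 5 = 41.3333/5 = 8.2667

S is symmetric (S[j,i] = S[i,j]). Assembling:

S = [[9.3667, -3.6667],
 [-3.6667, 8.2667]]


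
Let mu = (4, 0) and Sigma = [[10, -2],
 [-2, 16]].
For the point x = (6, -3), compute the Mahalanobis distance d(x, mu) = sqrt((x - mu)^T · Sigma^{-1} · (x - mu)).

Step 1 — centre the observation: (x - mu) = (2, -3).

Step 2 — invert Sigma. det(Sigma) = 10·16 - (-2)² = 156.
  Sigma^{-1} = (1/det) · [[d, -b], [-b, a]] = [[0.1026, 0.0128],
 [0.0128, 0.0641]].

Step 3 — form the quadratic (x - mu)^T · Sigma^{-1} · (x - mu):
  Sigma^{-1} · (x - mu) = (0.1667, -0.1667).
  (x - mu)^T · [Sigma^{-1} · (x - mu)] = (2)·(0.1667) + (-3)·(-0.1667) = 0.8333.

Step 4 — take square root: d = √(0.8333) ≈ 0.9129.

d(x, mu) = √(0.8333) ≈ 0.9129


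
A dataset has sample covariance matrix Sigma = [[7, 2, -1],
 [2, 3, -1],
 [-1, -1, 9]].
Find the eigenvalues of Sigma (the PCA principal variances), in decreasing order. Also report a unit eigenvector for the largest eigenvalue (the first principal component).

Step 1 — characteristic polynomial p(λ) = det(λI - Sigma) = λ³ - tr·λ² + c_1·λ - det, where tr = trace, c_1 = sum of the principal 2×2 minors, det = det(Sigma):
  tr = 7 + 3 + 9 = 19,
  c_1 = (7·3 - (2)²) + (7·9 - (-1)²) + (3·9 - (-1)²) = 17 + 62 + 26 = 105,
  det = 7·(3·9 - (-1)²) - (2)·((2)·9 - (-1)·(-1)) + (-1)·((2)·(-1) - 3·(-1)) = 7·(26) - (2)·(17) + (-1)·(1) = 147.
  So p(λ) = λ³ - 19λ² + 105λ - 147.
Step 2 — look for an integer root (rational root theorem: any rational root is an integer divisor of 147). Testing λ = 7:
  p(7) = 343 - 931 + 735 - 147 = 0  ✓
  Dividing out (λ - 7): p(λ) = (λ - 7)(λ² - 12λ + 21).
Step 3 — remaining eigenvalues from the quadratic λ² - 12λ + 21 = 0:
  Δ = 12² - 4·21 = 144 - 84 = 60,  λ = (12 ± √60)/2 = (12 ± 7.746)/2 ≈ 9.873 or 2.127.
  Sorted: λ_1 = 9.873,  λ_2 = 7,  λ_3 = 2.127  (check: sum = 19 = tr ✓).

Step 4 — unit eigenvector for λ_1 ≈ 9.873: v spans the null space of (Sigma - λ_1 I), whose rows are
  r_1 = (-2.873, 2, -1),  r_2 = (2, -6.873, -1),  r_3 = (-1, -1, -0.873).
  v is orthogonal to every row, so take v ∝ r_1 × r_2 = ((2)·(-1) - (-1)·(-6.873), (-1)·(2) - (-2.873)·(-1), (-2.873)·(-6.873) - (2)·(2)) ≈ (-8.873, -4.873, 15.746).
  Rescale (multiply by -1 so the first nonzero entry is positive): u = (8.873, 4.873, -15.746).
  ||u|| = √((8.873)² + (4.873)² + (-15.746)²) = √(350.4113) ≈ 18.7193,  v_1 = u/||u|| ≈ (0.474, 0.2603, -0.8412) (||v_1|| = 1).

λ_1 = 9.873,  λ_2 = 7,  λ_3 = 2.127;  v_1 ≈ (0.474, 0.2603, -0.8412)


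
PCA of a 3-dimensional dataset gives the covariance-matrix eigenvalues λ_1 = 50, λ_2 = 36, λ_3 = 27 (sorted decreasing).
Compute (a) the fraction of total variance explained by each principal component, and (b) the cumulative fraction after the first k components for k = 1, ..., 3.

Step 1 — total variance = trace(Sigma) = Σ λ_i = 50 + 36 + 27 = 113.

Step 2 — fraction explained by component i = λ_i / Σ λ:
  PC1: 50/113 = 0.4425
  PC2: 36/113 = 0.3186
  PC3: 27/113 = 0.2389

Step 3 — cumulative fraction after k components = (λ_1 + ... + λ_k) / Σ λ:
  k = 1: 50/113 = 0.4425
  k = 2: (50 + 36)/113 = 86/113 = 0.7611
  k = 3: (50 + 36 + 27)/113 = 113/113 = 1

Summary (fraction, with percent):

explained: PC1 0.4425 (44.25%), PC2 0.3186 (31.86%), PC3 0.2389 (23.89%);  cumulative: 0.4425, 0.7611, 1


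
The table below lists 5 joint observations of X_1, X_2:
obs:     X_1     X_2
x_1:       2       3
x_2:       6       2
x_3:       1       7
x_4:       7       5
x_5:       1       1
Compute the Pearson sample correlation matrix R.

Step 1 — column means:
  mean(X_1) = (2 + 6 + 1 + 7 + 1) / 5 = 17/5 = 3.4
  mean(X_2) = (3 + 2 + 7 + 5 + 1) / 5 = 18/5 = 3.6

Step 2 — sample variances and covariances s[i,j] = (1/(n-1)) · Σ_k (x_{k,i} - mean_i) · (x_{k,j} - mean_j), with n-1 = 4:
  s[X_1,X_1] = ((-1.4)·(-1.4) + (2.6)·(2.6) + (-2.4)·(-2.4) + (3.6)·(3.6) + (-2.4)·(-2.4)) / 4 = 33.2/4 = 8.3
  s[X_1,X_2] = ((-1.4)·(-0.6) + (2.6)·(-1.6) + (-2.4)·(3.4) + (3.6)·(1.4) + (-2.4)·(-2.6)) / 4 = -0.2/4 = -0.05
  s[X_2,X_2] = ((-0.6)·(-0.6) + (-1.6)·(-1.6) + (3.4)·(3.4) + (1.4)·(1.4) + (-2.6)·(-2.6)) / 4 = 23.2/4 = 5.8
  Sample standard deviations s_i = √(s[i,i]):
  s(X_1) = √(8.3) = 2.881
  s(X_2) = √(5.8) = 2.4083

Step 3 — r_{ij} = s_{ij} / (s_i · s_j):
  r[X_1,X_1] = 1 (diagonal).
  r[X_1,X_2] = -0.05 / (2.881 · 2.4083) = -0.05 / 6.9383 = -0.0072
  r[X_2,X_2] = 1 (diagonal).

R is symmetric with unit diagonal. Assembling:

R = [[1, -0.0072],
 [-0.0072, 1]]


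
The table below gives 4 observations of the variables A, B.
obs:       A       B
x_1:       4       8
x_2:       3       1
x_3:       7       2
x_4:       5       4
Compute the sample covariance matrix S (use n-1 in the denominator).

Step 1 — column means:
  mean(A) = (4 + 3 + 7 + 5) / 4 = 19/4 = 4.75
  mean(B) = (8 + 1 + 2 + 4) / 4 = 15/4 = 3.75

Step 2 — sample covariance S[i,j] = (1/(n-1)) · Σ_k (x_{k,i} - mean_i) · (x_{k,j} - mean_j), with n-1 = 3.
  S[A,A] = ((-0.75)·(-0.75) + (-1.75)·(-1.75) + (2.25)·(2.25) + (0.25)·(0.25)) / 3 = 8.75/3 = 2.9167
  S[A,B] = ((-0.75)·(4.25) + (-1.75)·(-2.75) + (2.25)·(-1.75) + (0.25)·(0.25)) / 3 = -2.25/3 = -0.75
  S[B,B] = ((4.25)·(4.25) + (-2.75)·(-2.75) + (-1.75)·(-1.75) + (0.25)·(0.25)) / 3 = 28.75/3 = 9.5833

S is symmetric (S[j,i] = S[i,j]). Assembling:

S = [[2.9167, -0.75],
 [-0.75, 9.5833]]


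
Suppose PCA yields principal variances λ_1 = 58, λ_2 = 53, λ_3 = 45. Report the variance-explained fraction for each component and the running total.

Step 1 — total variance = trace(Sigma) = Σ λ_i = 58 + 53 + 45 = 156.

Step 2 — fraction explained by component i = λ_i / Σ λ:
  PC1: 58/156 = 0.3718
  PC2: 53/156 = 0.3397
  PC3: 45/156 = 0.2885

Step 3 — cumulative fraction after k components = (λ_1 + ... + λ_k) / Σ λ:
  k = 1: 58/156 = 0.3718
  k = 2: (58 + 53)/156 = 111/156 = 0.7115
  k = 3: (58 + 53 + 45)/156 = 156/156 = 1

Summary (fraction, with percent):

explained: PC1 0.3718 (37.18%), PC2 0.3397 (33.97%), PC3 0.2885 (28.85%);  cumulative: 0.3718, 0.7115, 1
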